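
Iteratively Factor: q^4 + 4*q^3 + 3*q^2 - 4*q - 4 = (q + 2)*(q^3 + 2*q^2 - q - 2) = (q + 2)^2*(q^2 - 1) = (q + 1)*(q + 2)^2*(q - 1)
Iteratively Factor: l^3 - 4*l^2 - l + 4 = (l - 4)*(l^2 - 1) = (l - 4)*(l + 1)*(l - 1)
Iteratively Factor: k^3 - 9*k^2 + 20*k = (k - 4)*(k^2 - 5*k) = k*(k - 4)*(k - 5)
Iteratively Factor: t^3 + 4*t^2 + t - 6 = (t - 1)*(t^2 + 5*t + 6) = (t - 1)*(t + 2)*(t + 3)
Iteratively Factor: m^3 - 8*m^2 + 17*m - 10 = (m - 2)*(m^2 - 6*m + 5) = (m - 2)*(m - 1)*(m - 5)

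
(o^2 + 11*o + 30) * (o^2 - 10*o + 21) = o^4 + o^3 - 59*o^2 - 69*o + 630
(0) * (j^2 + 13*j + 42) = 0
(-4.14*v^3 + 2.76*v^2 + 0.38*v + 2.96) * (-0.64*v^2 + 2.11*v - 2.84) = 2.6496*v^5 - 10.5018*v^4 + 17.338*v^3 - 8.931*v^2 + 5.1664*v - 8.4064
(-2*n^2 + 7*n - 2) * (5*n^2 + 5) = -10*n^4 + 35*n^3 - 20*n^2 + 35*n - 10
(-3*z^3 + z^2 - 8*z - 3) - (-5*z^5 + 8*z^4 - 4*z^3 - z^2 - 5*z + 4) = 5*z^5 - 8*z^4 + z^3 + 2*z^2 - 3*z - 7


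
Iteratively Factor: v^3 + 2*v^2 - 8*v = (v)*(v^2 + 2*v - 8) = v*(v - 2)*(v + 4)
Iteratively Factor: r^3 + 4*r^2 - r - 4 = (r + 1)*(r^2 + 3*r - 4) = (r + 1)*(r + 4)*(r - 1)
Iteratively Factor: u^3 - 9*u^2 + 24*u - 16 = (u - 4)*(u^2 - 5*u + 4) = (u - 4)*(u - 1)*(u - 4)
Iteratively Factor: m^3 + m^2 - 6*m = (m - 2)*(m^2 + 3*m) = m*(m - 2)*(m + 3)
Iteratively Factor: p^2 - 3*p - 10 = (p + 2)*(p - 5)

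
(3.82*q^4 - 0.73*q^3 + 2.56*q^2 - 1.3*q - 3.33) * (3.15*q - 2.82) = 12.033*q^5 - 13.0719*q^4 + 10.1226*q^3 - 11.3142*q^2 - 6.8235*q + 9.3906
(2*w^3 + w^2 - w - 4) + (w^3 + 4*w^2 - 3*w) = 3*w^3 + 5*w^2 - 4*w - 4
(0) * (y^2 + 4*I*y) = 0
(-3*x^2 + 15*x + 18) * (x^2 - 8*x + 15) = -3*x^4 + 39*x^3 - 147*x^2 + 81*x + 270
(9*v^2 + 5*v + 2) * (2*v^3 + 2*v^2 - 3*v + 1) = 18*v^5 + 28*v^4 - 13*v^3 - 2*v^2 - v + 2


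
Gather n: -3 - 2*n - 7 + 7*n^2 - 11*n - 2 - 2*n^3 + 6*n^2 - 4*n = -2*n^3 + 13*n^2 - 17*n - 12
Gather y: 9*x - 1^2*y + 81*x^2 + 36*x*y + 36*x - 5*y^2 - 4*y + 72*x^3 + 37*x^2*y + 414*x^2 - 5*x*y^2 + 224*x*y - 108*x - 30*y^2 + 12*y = 72*x^3 + 495*x^2 - 63*x + y^2*(-5*x - 35) + y*(37*x^2 + 260*x + 7)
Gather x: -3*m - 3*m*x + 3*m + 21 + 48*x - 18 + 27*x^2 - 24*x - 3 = 27*x^2 + x*(24 - 3*m)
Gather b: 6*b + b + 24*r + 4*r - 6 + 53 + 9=7*b + 28*r + 56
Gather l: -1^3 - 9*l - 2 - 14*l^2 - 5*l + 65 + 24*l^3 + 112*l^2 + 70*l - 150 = 24*l^3 + 98*l^2 + 56*l - 88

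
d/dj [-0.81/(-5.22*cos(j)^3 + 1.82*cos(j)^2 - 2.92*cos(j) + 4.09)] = (12.6846*cos(j)^2 - 2.9484*cos(j) + 2.3652)*sin(j)/(5.22*cos(j)^3 - 1.82*cos(j)^2 + 2.92*cos(j) - 4.09)^2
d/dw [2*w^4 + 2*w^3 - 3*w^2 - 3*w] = 8*w^3 + 6*w^2 - 6*w - 3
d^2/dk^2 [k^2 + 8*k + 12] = 2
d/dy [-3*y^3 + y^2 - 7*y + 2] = -9*y^2 + 2*y - 7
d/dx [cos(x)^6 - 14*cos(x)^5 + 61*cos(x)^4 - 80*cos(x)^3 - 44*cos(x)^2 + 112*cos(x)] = 2*(-3*cos(x)^5 + 35*cos(x)^4 - 122*cos(x)^3 + 120*cos(x)^2 + 44*cos(x) - 56)*sin(x)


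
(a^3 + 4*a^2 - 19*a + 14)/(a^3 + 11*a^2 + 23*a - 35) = (a - 2)/(a + 5)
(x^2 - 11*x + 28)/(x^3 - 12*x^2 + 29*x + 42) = (x - 4)/(x^2 - 5*x - 6)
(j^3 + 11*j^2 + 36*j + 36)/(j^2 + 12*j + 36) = (j^2 + 5*j + 6)/(j + 6)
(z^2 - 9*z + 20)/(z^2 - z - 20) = (z - 4)/(z + 4)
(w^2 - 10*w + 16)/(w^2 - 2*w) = (w - 8)/w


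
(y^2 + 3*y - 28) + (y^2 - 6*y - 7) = 2*y^2 - 3*y - 35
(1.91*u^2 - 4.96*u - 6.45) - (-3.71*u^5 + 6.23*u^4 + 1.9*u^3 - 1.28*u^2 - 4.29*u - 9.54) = 3.71*u^5 - 6.23*u^4 - 1.9*u^3 + 3.19*u^2 - 0.67*u + 3.09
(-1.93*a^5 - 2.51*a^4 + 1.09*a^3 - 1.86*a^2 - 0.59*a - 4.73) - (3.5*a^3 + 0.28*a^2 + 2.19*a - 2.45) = -1.93*a^5 - 2.51*a^4 - 2.41*a^3 - 2.14*a^2 - 2.78*a - 2.28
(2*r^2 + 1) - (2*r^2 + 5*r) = 1 - 5*r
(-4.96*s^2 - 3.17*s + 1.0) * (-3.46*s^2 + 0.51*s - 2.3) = 17.1616*s^4 + 8.4386*s^3 + 6.3313*s^2 + 7.801*s - 2.3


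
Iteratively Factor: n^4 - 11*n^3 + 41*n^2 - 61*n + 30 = (n - 5)*(n^3 - 6*n^2 + 11*n - 6) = (n - 5)*(n - 2)*(n^2 - 4*n + 3) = (n - 5)*(n - 2)*(n - 1)*(n - 3)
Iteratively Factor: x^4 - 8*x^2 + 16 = (x + 2)*(x^3 - 2*x^2 - 4*x + 8) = (x - 2)*(x + 2)*(x^2 - 4) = (x - 2)^2*(x + 2)*(x + 2)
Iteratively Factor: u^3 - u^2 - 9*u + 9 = (u - 1)*(u^2 - 9) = (u - 1)*(u + 3)*(u - 3)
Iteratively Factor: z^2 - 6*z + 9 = (z - 3)*(z - 3)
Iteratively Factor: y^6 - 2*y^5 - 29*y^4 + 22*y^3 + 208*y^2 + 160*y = (y + 2)*(y^5 - 4*y^4 - 21*y^3 + 64*y^2 + 80*y) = (y - 5)*(y + 2)*(y^4 + y^3 - 16*y^2 - 16*y) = (y - 5)*(y - 4)*(y + 2)*(y^3 + 5*y^2 + 4*y) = y*(y - 5)*(y - 4)*(y + 2)*(y^2 + 5*y + 4) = y*(y - 5)*(y - 4)*(y + 1)*(y + 2)*(y + 4)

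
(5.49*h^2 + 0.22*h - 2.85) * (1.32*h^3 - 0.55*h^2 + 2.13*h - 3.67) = 7.2468*h^5 - 2.7291*h^4 + 7.8107*h^3 - 18.1122*h^2 - 6.8779*h + 10.4595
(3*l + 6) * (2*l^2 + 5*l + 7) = 6*l^3 + 27*l^2 + 51*l + 42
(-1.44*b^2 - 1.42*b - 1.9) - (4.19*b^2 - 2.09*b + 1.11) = -5.63*b^2 + 0.67*b - 3.01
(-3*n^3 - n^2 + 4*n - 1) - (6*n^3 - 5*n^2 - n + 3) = -9*n^3 + 4*n^2 + 5*n - 4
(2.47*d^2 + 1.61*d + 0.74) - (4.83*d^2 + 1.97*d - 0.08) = -2.36*d^2 - 0.36*d + 0.82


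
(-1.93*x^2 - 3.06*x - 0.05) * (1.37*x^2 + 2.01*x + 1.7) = -2.6441*x^4 - 8.0715*x^3 - 9.5001*x^2 - 5.3025*x - 0.085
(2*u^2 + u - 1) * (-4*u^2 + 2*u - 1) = -8*u^4 + 4*u^2 - 3*u + 1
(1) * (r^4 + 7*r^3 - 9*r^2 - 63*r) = r^4 + 7*r^3 - 9*r^2 - 63*r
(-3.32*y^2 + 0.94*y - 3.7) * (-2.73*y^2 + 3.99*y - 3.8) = 9.0636*y^4 - 15.813*y^3 + 26.4676*y^2 - 18.335*y + 14.06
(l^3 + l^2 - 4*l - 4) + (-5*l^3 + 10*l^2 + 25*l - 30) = -4*l^3 + 11*l^2 + 21*l - 34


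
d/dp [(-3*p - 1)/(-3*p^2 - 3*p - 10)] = 3*(-3*p^2 - 2*p + 9)/(9*p^4 + 18*p^3 + 69*p^2 + 60*p + 100)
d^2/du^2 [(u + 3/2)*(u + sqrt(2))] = 2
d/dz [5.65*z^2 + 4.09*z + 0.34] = 11.3*z + 4.09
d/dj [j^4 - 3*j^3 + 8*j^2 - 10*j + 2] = 4*j^3 - 9*j^2 + 16*j - 10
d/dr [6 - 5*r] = -5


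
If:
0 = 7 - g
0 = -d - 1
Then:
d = -1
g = 7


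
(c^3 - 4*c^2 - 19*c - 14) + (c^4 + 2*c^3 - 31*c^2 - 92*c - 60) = c^4 + 3*c^3 - 35*c^2 - 111*c - 74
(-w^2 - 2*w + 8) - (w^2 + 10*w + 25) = -2*w^2 - 12*w - 17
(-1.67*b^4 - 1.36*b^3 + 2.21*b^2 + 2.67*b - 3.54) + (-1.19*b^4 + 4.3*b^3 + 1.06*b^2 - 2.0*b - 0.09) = -2.86*b^4 + 2.94*b^3 + 3.27*b^2 + 0.67*b - 3.63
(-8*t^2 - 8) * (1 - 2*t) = 16*t^3 - 8*t^2 + 16*t - 8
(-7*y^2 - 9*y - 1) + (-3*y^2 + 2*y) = -10*y^2 - 7*y - 1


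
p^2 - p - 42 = (p - 7)*(p + 6)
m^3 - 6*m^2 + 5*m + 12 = (m - 4)*(m - 3)*(m + 1)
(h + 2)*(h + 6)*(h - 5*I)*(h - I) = h^4 + 8*h^3 - 6*I*h^3 + 7*h^2 - 48*I*h^2 - 40*h - 72*I*h - 60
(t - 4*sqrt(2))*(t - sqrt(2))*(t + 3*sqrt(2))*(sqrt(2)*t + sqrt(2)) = sqrt(2)*t^4 - 4*t^3 + sqrt(2)*t^3 - 22*sqrt(2)*t^2 - 4*t^2 - 22*sqrt(2)*t + 48*t + 48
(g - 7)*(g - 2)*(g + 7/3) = g^3 - 20*g^2/3 - 7*g + 98/3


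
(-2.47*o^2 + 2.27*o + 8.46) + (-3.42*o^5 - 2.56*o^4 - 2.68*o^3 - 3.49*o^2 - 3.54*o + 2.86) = -3.42*o^5 - 2.56*o^4 - 2.68*o^3 - 5.96*o^2 - 1.27*o + 11.32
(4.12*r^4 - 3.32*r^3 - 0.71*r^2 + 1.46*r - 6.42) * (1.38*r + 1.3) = 5.6856*r^5 + 0.774400000000002*r^4 - 5.2958*r^3 + 1.0918*r^2 - 6.9616*r - 8.346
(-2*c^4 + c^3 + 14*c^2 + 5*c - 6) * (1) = -2*c^4 + c^3 + 14*c^2 + 5*c - 6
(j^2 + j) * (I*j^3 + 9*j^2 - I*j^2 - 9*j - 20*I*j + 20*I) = I*j^5 + 9*j^4 - 21*I*j^3 - 9*j^2 + 20*I*j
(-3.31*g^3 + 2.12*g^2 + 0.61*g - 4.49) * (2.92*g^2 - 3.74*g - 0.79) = -9.6652*g^5 + 18.5698*g^4 - 3.5327*g^3 - 17.067*g^2 + 16.3107*g + 3.5471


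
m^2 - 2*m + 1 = (m - 1)^2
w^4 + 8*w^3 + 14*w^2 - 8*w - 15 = (w - 1)*(w + 1)*(w + 3)*(w + 5)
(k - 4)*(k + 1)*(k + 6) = k^3 + 3*k^2 - 22*k - 24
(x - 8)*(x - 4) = x^2 - 12*x + 32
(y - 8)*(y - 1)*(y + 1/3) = y^3 - 26*y^2/3 + 5*y + 8/3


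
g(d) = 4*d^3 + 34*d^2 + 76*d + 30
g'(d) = 12*d^2 + 68*d + 76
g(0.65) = 94.86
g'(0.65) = 125.27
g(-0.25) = 13.06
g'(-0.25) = 59.75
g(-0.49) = 0.45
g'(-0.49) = 45.56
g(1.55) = 244.38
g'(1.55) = 210.23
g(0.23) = 49.33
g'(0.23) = 92.27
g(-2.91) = -1.81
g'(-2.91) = -20.26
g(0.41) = 67.15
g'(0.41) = 105.90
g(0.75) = 107.81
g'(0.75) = 133.75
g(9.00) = 6384.00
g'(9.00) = 1660.00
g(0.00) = 30.00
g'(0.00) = 76.00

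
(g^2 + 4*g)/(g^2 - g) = (g + 4)/(g - 1)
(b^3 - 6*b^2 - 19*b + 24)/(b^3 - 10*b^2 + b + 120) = (b - 1)/(b - 5)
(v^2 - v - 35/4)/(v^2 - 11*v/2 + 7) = (v + 5/2)/(v - 2)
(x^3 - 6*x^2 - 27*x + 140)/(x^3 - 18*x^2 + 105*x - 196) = (x + 5)/(x - 7)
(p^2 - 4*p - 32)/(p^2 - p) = (p^2 - 4*p - 32)/(p*(p - 1))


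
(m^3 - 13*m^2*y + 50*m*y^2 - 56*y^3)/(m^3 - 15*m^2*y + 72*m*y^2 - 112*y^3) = (-m + 2*y)/(-m + 4*y)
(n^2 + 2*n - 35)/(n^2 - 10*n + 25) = (n + 7)/(n - 5)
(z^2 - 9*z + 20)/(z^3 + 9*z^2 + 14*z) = (z^2 - 9*z + 20)/(z*(z^2 + 9*z + 14))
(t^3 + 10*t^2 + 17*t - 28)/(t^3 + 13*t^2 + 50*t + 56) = (t - 1)/(t + 2)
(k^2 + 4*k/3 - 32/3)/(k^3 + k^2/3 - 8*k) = (k + 4)/(k*(k + 3))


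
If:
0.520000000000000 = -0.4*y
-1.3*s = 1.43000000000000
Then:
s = -1.10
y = -1.30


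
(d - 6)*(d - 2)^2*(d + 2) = d^4 - 8*d^3 + 8*d^2 + 32*d - 48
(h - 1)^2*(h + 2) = h^3 - 3*h + 2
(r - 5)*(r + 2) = r^2 - 3*r - 10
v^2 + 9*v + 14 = (v + 2)*(v + 7)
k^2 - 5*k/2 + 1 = (k - 2)*(k - 1/2)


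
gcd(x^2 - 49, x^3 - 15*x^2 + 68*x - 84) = x - 7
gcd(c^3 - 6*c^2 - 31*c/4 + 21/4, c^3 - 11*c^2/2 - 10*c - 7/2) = c - 7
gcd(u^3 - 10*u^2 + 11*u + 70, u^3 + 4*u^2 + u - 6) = u + 2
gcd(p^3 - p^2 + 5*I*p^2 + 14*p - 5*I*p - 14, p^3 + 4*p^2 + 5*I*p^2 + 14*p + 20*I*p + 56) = p^2 + 5*I*p + 14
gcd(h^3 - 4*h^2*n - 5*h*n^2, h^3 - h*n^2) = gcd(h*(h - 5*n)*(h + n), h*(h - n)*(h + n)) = h^2 + h*n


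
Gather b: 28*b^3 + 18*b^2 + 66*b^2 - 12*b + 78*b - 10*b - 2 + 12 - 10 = 28*b^3 + 84*b^2 + 56*b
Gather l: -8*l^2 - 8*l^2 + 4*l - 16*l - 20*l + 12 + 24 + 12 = -16*l^2 - 32*l + 48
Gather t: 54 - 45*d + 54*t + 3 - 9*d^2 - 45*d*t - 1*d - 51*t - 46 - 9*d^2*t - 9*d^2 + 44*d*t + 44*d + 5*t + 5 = -18*d^2 - 2*d + t*(-9*d^2 - d + 8) + 16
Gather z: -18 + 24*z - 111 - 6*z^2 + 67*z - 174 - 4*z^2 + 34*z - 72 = -10*z^2 + 125*z - 375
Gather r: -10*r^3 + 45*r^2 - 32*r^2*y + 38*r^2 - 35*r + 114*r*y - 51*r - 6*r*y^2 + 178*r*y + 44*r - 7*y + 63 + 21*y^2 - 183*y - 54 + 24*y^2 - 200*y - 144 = -10*r^3 + r^2*(83 - 32*y) + r*(-6*y^2 + 292*y - 42) + 45*y^2 - 390*y - 135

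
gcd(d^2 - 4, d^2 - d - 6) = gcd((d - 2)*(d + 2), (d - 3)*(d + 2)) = d + 2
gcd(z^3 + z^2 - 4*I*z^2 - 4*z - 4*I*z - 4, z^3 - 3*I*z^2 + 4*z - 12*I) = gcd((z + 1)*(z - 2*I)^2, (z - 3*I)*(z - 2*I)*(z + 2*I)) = z - 2*I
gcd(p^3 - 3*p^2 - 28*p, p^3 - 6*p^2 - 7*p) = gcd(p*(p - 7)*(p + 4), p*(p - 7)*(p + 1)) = p^2 - 7*p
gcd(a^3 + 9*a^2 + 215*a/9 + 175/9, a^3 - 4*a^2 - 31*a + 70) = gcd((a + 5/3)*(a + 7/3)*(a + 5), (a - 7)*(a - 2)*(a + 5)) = a + 5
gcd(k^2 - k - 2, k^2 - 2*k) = k - 2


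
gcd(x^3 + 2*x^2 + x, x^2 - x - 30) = 1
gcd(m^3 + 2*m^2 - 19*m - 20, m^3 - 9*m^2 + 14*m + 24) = m^2 - 3*m - 4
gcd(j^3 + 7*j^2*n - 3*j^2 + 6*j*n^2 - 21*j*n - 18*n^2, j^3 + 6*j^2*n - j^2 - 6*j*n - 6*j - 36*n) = j^2 + 6*j*n - 3*j - 18*n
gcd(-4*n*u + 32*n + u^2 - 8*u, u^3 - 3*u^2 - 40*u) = u - 8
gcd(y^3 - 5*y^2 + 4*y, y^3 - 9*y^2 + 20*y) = y^2 - 4*y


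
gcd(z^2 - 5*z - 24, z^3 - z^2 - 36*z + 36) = 1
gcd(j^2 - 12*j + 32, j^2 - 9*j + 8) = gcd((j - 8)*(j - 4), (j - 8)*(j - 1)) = j - 8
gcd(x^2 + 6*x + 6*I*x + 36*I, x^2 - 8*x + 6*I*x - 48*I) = x + 6*I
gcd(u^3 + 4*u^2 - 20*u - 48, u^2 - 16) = u - 4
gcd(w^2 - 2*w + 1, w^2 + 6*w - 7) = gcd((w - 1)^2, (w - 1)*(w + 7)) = w - 1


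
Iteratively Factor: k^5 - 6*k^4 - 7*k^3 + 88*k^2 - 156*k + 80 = (k - 2)*(k^4 - 4*k^3 - 15*k^2 + 58*k - 40) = (k - 2)*(k + 4)*(k^3 - 8*k^2 + 17*k - 10) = (k - 2)^2*(k + 4)*(k^2 - 6*k + 5) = (k - 5)*(k - 2)^2*(k + 4)*(k - 1)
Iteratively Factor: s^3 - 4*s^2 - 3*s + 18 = (s - 3)*(s^2 - s - 6) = (s - 3)^2*(s + 2)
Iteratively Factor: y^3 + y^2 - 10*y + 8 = (y - 2)*(y^2 + 3*y - 4) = (y - 2)*(y - 1)*(y + 4)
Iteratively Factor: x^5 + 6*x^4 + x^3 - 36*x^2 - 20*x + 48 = (x - 2)*(x^4 + 8*x^3 + 17*x^2 - 2*x - 24) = (x - 2)*(x + 3)*(x^3 + 5*x^2 + 2*x - 8) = (x - 2)*(x + 3)*(x + 4)*(x^2 + x - 2) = (x - 2)*(x + 2)*(x + 3)*(x + 4)*(x - 1)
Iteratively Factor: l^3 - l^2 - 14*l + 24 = (l + 4)*(l^2 - 5*l + 6) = (l - 3)*(l + 4)*(l - 2)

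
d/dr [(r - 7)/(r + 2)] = 9/(r + 2)^2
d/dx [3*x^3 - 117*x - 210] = 9*x^2 - 117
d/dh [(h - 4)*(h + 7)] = 2*h + 3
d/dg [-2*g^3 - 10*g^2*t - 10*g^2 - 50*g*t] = -6*g^2 - 20*g*t - 20*g - 50*t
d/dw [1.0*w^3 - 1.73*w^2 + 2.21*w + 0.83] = 3.0*w^2 - 3.46*w + 2.21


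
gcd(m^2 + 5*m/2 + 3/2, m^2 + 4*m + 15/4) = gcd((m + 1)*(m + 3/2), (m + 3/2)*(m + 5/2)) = m + 3/2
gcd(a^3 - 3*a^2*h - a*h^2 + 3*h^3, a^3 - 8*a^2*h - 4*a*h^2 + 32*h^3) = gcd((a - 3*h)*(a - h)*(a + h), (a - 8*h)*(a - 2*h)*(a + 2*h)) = 1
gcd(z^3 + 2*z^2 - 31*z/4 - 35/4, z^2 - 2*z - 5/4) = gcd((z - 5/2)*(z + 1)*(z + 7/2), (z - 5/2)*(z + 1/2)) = z - 5/2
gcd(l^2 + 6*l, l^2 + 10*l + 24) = l + 6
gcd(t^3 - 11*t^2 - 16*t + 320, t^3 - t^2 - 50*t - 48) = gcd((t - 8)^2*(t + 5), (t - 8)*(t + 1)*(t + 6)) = t - 8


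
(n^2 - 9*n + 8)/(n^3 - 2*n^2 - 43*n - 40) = (n - 1)/(n^2 + 6*n + 5)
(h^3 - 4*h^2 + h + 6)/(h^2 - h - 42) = (-h^3 + 4*h^2 - h - 6)/(-h^2 + h + 42)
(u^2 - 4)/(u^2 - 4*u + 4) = (u + 2)/(u - 2)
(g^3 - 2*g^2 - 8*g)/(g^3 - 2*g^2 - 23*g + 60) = g*(g + 2)/(g^2 + 2*g - 15)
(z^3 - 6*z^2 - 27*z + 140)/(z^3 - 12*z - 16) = (z^2 - 2*z - 35)/(z^2 + 4*z + 4)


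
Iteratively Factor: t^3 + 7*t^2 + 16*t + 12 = (t + 3)*(t^2 + 4*t + 4) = (t + 2)*(t + 3)*(t + 2)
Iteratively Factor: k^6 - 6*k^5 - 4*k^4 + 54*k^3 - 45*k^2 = (k)*(k^5 - 6*k^4 - 4*k^3 + 54*k^2 - 45*k) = k*(k - 5)*(k^4 - k^3 - 9*k^2 + 9*k) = k*(k - 5)*(k + 3)*(k^3 - 4*k^2 + 3*k) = k*(k - 5)*(k - 1)*(k + 3)*(k^2 - 3*k) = k*(k - 5)*(k - 3)*(k - 1)*(k + 3)*(k)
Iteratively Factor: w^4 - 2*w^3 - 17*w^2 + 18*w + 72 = (w + 3)*(w^3 - 5*w^2 - 2*w + 24) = (w - 3)*(w + 3)*(w^2 - 2*w - 8) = (w - 4)*(w - 3)*(w + 3)*(w + 2)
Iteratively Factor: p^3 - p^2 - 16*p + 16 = (p - 4)*(p^2 + 3*p - 4) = (p - 4)*(p + 4)*(p - 1)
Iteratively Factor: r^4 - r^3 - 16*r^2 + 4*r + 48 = (r - 4)*(r^3 + 3*r^2 - 4*r - 12) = (r - 4)*(r - 2)*(r^2 + 5*r + 6) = (r - 4)*(r - 2)*(r + 2)*(r + 3)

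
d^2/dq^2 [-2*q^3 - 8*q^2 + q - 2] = -12*q - 16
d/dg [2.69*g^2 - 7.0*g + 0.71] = 5.38*g - 7.0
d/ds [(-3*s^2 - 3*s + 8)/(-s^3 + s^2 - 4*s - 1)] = (-3*s^4 - 6*s^3 + 39*s^2 - 10*s + 35)/(s^6 - 2*s^5 + 9*s^4 - 6*s^3 + 14*s^2 + 8*s + 1)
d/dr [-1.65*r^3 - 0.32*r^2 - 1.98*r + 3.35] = -4.95*r^2 - 0.64*r - 1.98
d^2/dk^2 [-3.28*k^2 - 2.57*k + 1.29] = -6.56000000000000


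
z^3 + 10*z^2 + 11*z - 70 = (z - 2)*(z + 5)*(z + 7)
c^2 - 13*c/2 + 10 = (c - 4)*(c - 5/2)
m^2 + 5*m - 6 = (m - 1)*(m + 6)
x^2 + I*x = x*(x + I)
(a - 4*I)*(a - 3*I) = a^2 - 7*I*a - 12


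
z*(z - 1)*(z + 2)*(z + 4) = z^4 + 5*z^3 + 2*z^2 - 8*z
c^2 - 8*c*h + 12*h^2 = (c - 6*h)*(c - 2*h)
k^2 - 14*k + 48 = (k - 8)*(k - 6)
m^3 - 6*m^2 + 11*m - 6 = (m - 3)*(m - 2)*(m - 1)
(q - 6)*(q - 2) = q^2 - 8*q + 12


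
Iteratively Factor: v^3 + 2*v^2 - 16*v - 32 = (v - 4)*(v^2 + 6*v + 8) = (v - 4)*(v + 4)*(v + 2)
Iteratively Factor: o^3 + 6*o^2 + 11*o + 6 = (o + 3)*(o^2 + 3*o + 2) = (o + 1)*(o + 3)*(o + 2)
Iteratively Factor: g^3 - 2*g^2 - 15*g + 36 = (g - 3)*(g^2 + g - 12) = (g - 3)*(g + 4)*(g - 3)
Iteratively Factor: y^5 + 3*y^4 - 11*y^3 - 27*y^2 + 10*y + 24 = (y - 1)*(y^4 + 4*y^3 - 7*y^2 - 34*y - 24) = (y - 3)*(y - 1)*(y^3 + 7*y^2 + 14*y + 8) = (y - 3)*(y - 1)*(y + 4)*(y^2 + 3*y + 2) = (y - 3)*(y - 1)*(y + 1)*(y + 4)*(y + 2)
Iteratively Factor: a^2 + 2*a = (a + 2)*(a)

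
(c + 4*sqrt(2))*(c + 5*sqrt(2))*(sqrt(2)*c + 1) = sqrt(2)*c^3 + 19*c^2 + 49*sqrt(2)*c + 40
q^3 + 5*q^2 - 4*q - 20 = (q - 2)*(q + 2)*(q + 5)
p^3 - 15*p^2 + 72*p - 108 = (p - 6)^2*(p - 3)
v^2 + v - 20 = (v - 4)*(v + 5)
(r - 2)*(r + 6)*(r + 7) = r^3 + 11*r^2 + 16*r - 84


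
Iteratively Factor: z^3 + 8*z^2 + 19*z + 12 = (z + 1)*(z^2 + 7*z + 12) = (z + 1)*(z + 4)*(z + 3)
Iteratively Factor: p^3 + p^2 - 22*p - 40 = (p + 2)*(p^2 - p - 20) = (p + 2)*(p + 4)*(p - 5)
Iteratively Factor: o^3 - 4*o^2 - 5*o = (o)*(o^2 - 4*o - 5) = o*(o + 1)*(o - 5)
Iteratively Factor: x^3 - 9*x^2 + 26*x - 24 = (x - 4)*(x^2 - 5*x + 6) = (x - 4)*(x - 2)*(x - 3)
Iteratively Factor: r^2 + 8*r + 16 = (r + 4)*(r + 4)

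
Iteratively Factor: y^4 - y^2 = (y + 1)*(y^3 - y^2) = y*(y + 1)*(y^2 - y) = y^2*(y + 1)*(y - 1)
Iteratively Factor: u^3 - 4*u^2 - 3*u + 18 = (u - 3)*(u^2 - u - 6) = (u - 3)^2*(u + 2)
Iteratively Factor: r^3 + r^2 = (r)*(r^2 + r) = r*(r + 1)*(r)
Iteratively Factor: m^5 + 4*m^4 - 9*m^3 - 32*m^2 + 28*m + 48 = (m - 2)*(m^4 + 6*m^3 + 3*m^2 - 26*m - 24) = (m - 2)*(m + 3)*(m^3 + 3*m^2 - 6*m - 8) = (m - 2)*(m + 1)*(m + 3)*(m^2 + 2*m - 8) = (m - 2)*(m + 1)*(m + 3)*(m + 4)*(m - 2)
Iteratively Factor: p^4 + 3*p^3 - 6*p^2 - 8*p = (p + 1)*(p^3 + 2*p^2 - 8*p) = (p - 2)*(p + 1)*(p^2 + 4*p) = p*(p - 2)*(p + 1)*(p + 4)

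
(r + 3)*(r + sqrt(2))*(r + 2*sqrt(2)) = r^3 + 3*r^2 + 3*sqrt(2)*r^2 + 4*r + 9*sqrt(2)*r + 12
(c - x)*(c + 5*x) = c^2 + 4*c*x - 5*x^2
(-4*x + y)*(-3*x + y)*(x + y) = 12*x^3 + 5*x^2*y - 6*x*y^2 + y^3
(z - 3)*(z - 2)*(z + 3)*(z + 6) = z^4 + 4*z^3 - 21*z^2 - 36*z + 108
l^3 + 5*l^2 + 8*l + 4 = (l + 1)*(l + 2)^2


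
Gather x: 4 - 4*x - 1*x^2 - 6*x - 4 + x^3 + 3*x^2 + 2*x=x^3 + 2*x^2 - 8*x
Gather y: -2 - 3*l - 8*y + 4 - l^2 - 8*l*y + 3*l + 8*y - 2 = -l^2 - 8*l*y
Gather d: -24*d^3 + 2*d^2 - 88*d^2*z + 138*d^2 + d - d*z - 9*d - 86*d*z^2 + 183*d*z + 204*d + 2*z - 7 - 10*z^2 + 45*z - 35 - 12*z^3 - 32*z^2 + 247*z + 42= -24*d^3 + d^2*(140 - 88*z) + d*(-86*z^2 + 182*z + 196) - 12*z^3 - 42*z^2 + 294*z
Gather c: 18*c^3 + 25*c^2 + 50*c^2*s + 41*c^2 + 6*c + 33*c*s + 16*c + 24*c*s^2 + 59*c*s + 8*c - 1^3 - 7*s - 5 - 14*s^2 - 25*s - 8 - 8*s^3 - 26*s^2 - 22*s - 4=18*c^3 + c^2*(50*s + 66) + c*(24*s^2 + 92*s + 30) - 8*s^3 - 40*s^2 - 54*s - 18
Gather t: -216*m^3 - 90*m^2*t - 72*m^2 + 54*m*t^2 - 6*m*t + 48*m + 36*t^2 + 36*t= -216*m^3 - 72*m^2 + 48*m + t^2*(54*m + 36) + t*(-90*m^2 - 6*m + 36)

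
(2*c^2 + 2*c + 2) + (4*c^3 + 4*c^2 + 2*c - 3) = 4*c^3 + 6*c^2 + 4*c - 1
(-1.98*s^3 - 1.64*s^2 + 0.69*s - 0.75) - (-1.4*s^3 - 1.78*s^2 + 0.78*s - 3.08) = -0.58*s^3 + 0.14*s^2 - 0.0900000000000001*s + 2.33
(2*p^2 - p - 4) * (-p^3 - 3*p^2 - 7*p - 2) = -2*p^5 - 5*p^4 - 7*p^3 + 15*p^2 + 30*p + 8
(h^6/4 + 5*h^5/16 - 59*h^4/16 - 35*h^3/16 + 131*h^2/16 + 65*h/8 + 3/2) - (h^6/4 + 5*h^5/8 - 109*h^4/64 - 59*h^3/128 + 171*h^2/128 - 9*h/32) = -5*h^5/16 - 127*h^4/64 - 221*h^3/128 + 877*h^2/128 + 269*h/32 + 3/2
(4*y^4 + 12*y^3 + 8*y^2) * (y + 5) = 4*y^5 + 32*y^4 + 68*y^3 + 40*y^2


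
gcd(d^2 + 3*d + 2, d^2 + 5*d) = 1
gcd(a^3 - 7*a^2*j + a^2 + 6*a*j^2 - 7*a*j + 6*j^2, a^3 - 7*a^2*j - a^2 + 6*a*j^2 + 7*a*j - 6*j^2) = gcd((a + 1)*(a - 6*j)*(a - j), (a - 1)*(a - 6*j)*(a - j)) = a^2 - 7*a*j + 6*j^2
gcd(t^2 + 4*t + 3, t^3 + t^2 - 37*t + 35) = 1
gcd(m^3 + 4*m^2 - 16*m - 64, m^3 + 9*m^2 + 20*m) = m + 4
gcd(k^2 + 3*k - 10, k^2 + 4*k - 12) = k - 2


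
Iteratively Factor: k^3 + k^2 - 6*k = (k - 2)*(k^2 + 3*k) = (k - 2)*(k + 3)*(k)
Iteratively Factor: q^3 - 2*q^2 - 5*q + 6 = (q - 1)*(q^2 - q - 6) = (q - 1)*(q + 2)*(q - 3)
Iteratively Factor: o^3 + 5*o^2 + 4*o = (o)*(o^2 + 5*o + 4) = o*(o + 1)*(o + 4)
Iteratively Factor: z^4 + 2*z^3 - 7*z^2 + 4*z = (z - 1)*(z^3 + 3*z^2 - 4*z) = (z - 1)*(z + 4)*(z^2 - z) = z*(z - 1)*(z + 4)*(z - 1)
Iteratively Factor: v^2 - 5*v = (v - 5)*(v)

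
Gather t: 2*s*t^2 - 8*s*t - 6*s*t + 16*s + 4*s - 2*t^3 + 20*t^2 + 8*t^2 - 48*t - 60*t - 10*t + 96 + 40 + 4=20*s - 2*t^3 + t^2*(2*s + 28) + t*(-14*s - 118) + 140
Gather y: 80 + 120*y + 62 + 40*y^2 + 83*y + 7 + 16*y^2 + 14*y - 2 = 56*y^2 + 217*y + 147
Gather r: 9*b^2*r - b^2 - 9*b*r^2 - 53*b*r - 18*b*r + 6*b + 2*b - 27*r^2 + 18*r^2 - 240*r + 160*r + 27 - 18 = -b^2 + 8*b + r^2*(-9*b - 9) + r*(9*b^2 - 71*b - 80) + 9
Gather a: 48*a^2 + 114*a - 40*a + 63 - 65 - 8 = 48*a^2 + 74*a - 10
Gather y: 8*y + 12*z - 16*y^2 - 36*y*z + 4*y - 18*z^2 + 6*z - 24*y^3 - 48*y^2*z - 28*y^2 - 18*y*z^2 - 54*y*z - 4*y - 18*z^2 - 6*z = -24*y^3 + y^2*(-48*z - 44) + y*(-18*z^2 - 90*z + 8) - 36*z^2 + 12*z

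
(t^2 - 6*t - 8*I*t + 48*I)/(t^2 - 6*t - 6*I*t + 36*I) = (t - 8*I)/(t - 6*I)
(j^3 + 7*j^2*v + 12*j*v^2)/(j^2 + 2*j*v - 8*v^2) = j*(-j - 3*v)/(-j + 2*v)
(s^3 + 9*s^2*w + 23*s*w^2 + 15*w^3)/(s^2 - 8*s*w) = (s^3 + 9*s^2*w + 23*s*w^2 + 15*w^3)/(s*(s - 8*w))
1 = 1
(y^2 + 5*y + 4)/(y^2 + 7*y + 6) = (y + 4)/(y + 6)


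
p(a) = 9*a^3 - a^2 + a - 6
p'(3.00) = 238.00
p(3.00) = 231.00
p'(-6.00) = 985.00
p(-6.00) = -1992.00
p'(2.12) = 118.11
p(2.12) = 77.38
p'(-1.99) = 111.90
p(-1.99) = -82.88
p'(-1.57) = 70.69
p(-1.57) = -44.86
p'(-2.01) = 114.10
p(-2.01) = -85.14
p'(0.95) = 23.47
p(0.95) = 1.76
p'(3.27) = 283.17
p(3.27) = 301.27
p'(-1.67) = 79.64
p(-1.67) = -52.38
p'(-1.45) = 60.67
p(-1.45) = -36.99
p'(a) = 27*a^2 - 2*a + 1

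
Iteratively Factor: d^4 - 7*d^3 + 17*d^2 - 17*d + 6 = (d - 3)*(d^3 - 4*d^2 + 5*d - 2) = (d - 3)*(d - 2)*(d^2 - 2*d + 1) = (d - 3)*(d - 2)*(d - 1)*(d - 1)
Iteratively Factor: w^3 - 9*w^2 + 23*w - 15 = (w - 1)*(w^2 - 8*w + 15) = (w - 5)*(w - 1)*(w - 3)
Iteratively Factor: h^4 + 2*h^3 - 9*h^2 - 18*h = (h)*(h^3 + 2*h^2 - 9*h - 18) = h*(h + 3)*(h^2 - h - 6) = h*(h - 3)*(h + 3)*(h + 2)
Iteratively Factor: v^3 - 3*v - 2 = (v + 1)*(v^2 - v - 2) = (v - 2)*(v + 1)*(v + 1)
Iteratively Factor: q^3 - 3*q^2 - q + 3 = (q - 3)*(q^2 - 1) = (q - 3)*(q + 1)*(q - 1)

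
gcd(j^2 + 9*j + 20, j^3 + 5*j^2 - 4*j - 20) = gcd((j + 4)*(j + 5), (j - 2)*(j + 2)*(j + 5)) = j + 5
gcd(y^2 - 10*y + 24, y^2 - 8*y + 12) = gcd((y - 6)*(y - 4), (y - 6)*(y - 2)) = y - 6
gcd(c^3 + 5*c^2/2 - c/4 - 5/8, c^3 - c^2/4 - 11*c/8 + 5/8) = c - 1/2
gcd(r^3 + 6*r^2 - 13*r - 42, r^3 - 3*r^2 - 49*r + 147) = r^2 + 4*r - 21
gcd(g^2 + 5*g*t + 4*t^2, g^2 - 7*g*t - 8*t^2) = g + t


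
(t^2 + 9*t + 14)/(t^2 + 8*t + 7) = (t + 2)/(t + 1)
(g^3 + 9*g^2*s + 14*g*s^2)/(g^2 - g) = (g^2 + 9*g*s + 14*s^2)/(g - 1)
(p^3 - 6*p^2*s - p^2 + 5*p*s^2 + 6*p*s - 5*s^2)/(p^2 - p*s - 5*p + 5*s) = (p^2 - 5*p*s - p + 5*s)/(p - 5)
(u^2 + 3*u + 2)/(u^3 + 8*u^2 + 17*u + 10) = 1/(u + 5)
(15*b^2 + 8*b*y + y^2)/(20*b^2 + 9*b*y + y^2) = (3*b + y)/(4*b + y)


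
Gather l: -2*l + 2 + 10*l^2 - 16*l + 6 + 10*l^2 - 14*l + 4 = 20*l^2 - 32*l + 12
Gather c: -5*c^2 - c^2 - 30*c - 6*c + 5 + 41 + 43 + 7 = -6*c^2 - 36*c + 96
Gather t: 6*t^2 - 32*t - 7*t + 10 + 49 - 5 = 6*t^2 - 39*t + 54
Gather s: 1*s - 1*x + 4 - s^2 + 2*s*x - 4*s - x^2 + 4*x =-s^2 + s*(2*x - 3) - x^2 + 3*x + 4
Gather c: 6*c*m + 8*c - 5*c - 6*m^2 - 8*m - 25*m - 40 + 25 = c*(6*m + 3) - 6*m^2 - 33*m - 15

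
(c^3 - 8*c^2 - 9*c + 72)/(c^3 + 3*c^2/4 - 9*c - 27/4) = 4*(c - 8)/(4*c + 3)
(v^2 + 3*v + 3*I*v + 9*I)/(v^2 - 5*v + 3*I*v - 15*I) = (v + 3)/(v - 5)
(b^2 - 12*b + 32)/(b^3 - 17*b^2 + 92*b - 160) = 1/(b - 5)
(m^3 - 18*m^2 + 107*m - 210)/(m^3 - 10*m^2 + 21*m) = (m^2 - 11*m + 30)/(m*(m - 3))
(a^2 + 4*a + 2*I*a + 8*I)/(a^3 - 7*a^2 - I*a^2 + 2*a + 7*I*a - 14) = (a^2 + 2*a*(2 + I) + 8*I)/(a^3 - a^2*(7 + I) + a*(2 + 7*I) - 14)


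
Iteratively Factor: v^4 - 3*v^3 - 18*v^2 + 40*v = (v + 4)*(v^3 - 7*v^2 + 10*v) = (v - 5)*(v + 4)*(v^2 - 2*v) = v*(v - 5)*(v + 4)*(v - 2)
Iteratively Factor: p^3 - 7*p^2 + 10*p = (p)*(p^2 - 7*p + 10) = p*(p - 5)*(p - 2)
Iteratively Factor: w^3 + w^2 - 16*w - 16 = (w - 4)*(w^2 + 5*w + 4) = (w - 4)*(w + 1)*(w + 4)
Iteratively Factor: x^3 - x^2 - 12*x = (x - 4)*(x^2 + 3*x) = (x - 4)*(x + 3)*(x)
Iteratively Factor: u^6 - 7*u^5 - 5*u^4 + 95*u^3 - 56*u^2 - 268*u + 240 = (u - 5)*(u^5 - 2*u^4 - 15*u^3 + 20*u^2 + 44*u - 48) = (u - 5)*(u - 1)*(u^4 - u^3 - 16*u^2 + 4*u + 48) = (u - 5)*(u - 1)*(u + 3)*(u^3 - 4*u^2 - 4*u + 16) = (u - 5)*(u - 1)*(u + 2)*(u + 3)*(u^2 - 6*u + 8) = (u - 5)*(u - 4)*(u - 1)*(u + 2)*(u + 3)*(u - 2)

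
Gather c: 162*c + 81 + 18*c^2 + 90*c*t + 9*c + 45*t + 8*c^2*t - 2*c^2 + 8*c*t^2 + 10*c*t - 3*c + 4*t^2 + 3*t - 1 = c^2*(8*t + 16) + c*(8*t^2 + 100*t + 168) + 4*t^2 + 48*t + 80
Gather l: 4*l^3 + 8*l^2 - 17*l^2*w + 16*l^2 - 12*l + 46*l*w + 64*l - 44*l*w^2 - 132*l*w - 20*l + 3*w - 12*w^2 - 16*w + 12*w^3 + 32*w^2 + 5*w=4*l^3 + l^2*(24 - 17*w) + l*(-44*w^2 - 86*w + 32) + 12*w^3 + 20*w^2 - 8*w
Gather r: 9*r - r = 8*r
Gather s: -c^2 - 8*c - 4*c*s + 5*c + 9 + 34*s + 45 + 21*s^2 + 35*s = -c^2 - 3*c + 21*s^2 + s*(69 - 4*c) + 54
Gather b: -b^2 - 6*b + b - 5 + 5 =-b^2 - 5*b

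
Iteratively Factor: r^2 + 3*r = (r)*(r + 3)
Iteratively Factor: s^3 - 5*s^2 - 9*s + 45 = (s + 3)*(s^2 - 8*s + 15) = (s - 3)*(s + 3)*(s - 5)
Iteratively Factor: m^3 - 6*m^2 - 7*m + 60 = (m - 5)*(m^2 - m - 12) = (m - 5)*(m - 4)*(m + 3)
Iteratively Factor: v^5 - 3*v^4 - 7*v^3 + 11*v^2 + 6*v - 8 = (v - 1)*(v^4 - 2*v^3 - 9*v^2 + 2*v + 8) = (v - 1)*(v + 2)*(v^3 - 4*v^2 - v + 4) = (v - 4)*(v - 1)*(v + 2)*(v^2 - 1) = (v - 4)*(v - 1)^2*(v + 2)*(v + 1)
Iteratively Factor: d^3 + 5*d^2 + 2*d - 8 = (d + 4)*(d^2 + d - 2) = (d - 1)*(d + 4)*(d + 2)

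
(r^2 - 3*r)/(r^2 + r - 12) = r/(r + 4)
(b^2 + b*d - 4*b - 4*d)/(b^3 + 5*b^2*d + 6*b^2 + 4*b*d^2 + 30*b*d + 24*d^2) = (b - 4)/(b^2 + 4*b*d + 6*b + 24*d)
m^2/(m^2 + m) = m/(m + 1)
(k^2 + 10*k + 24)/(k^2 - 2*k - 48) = (k + 4)/(k - 8)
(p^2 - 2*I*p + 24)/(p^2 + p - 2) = (p^2 - 2*I*p + 24)/(p^2 + p - 2)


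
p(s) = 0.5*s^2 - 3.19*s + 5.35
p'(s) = 1.0*s - 3.19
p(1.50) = 1.69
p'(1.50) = -1.69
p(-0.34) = 6.49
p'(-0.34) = -3.53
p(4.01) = 0.60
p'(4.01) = 0.82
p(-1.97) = 13.57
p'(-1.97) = -5.16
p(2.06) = 0.90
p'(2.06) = -1.13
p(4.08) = 0.66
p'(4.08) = 0.89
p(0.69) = 3.39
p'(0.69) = -2.50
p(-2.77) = 18.02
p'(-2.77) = -5.96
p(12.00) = 39.07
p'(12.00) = 8.81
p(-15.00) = 165.70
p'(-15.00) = -18.19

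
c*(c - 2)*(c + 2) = c^3 - 4*c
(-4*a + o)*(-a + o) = 4*a^2 - 5*a*o + o^2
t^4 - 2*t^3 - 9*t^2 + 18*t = t*(t - 3)*(t - 2)*(t + 3)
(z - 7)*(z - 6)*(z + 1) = z^3 - 12*z^2 + 29*z + 42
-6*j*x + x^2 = x*(-6*j + x)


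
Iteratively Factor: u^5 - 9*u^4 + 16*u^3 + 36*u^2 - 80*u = (u - 5)*(u^4 - 4*u^3 - 4*u^2 + 16*u) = (u - 5)*(u + 2)*(u^3 - 6*u^2 + 8*u) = u*(u - 5)*(u + 2)*(u^2 - 6*u + 8) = u*(u - 5)*(u - 2)*(u + 2)*(u - 4)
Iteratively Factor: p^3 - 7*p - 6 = (p + 2)*(p^2 - 2*p - 3) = (p + 1)*(p + 2)*(p - 3)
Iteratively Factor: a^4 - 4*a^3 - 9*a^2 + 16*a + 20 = (a - 5)*(a^3 + a^2 - 4*a - 4) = (a - 5)*(a + 2)*(a^2 - a - 2) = (a - 5)*(a + 1)*(a + 2)*(a - 2)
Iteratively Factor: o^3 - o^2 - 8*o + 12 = (o + 3)*(o^2 - 4*o + 4) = (o - 2)*(o + 3)*(o - 2)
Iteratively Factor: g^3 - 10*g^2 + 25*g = (g - 5)*(g^2 - 5*g) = (g - 5)^2*(g)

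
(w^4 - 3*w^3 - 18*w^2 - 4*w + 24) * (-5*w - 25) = -5*w^5 - 10*w^4 + 165*w^3 + 470*w^2 - 20*w - 600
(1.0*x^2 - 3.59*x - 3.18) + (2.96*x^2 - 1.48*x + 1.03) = 3.96*x^2 - 5.07*x - 2.15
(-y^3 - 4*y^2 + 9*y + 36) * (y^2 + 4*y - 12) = -y^5 - 8*y^4 + 5*y^3 + 120*y^2 + 36*y - 432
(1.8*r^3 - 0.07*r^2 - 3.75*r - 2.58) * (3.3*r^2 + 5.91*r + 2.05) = 5.94*r^5 + 10.407*r^4 - 9.0987*r^3 - 30.82*r^2 - 22.9353*r - 5.289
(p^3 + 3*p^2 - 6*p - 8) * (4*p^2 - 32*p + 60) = 4*p^5 - 20*p^4 - 60*p^3 + 340*p^2 - 104*p - 480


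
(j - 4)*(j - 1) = j^2 - 5*j + 4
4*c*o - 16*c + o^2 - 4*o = (4*c + o)*(o - 4)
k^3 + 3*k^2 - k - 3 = (k - 1)*(k + 1)*(k + 3)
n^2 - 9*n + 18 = (n - 6)*(n - 3)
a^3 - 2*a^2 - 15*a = a*(a - 5)*(a + 3)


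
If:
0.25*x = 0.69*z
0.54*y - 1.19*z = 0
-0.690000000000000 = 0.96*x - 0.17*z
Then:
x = -0.77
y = -0.61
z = -0.28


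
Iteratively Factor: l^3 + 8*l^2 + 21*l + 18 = (l + 3)*(l^2 + 5*l + 6) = (l + 2)*(l + 3)*(l + 3)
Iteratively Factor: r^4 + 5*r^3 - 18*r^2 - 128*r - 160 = (r + 2)*(r^3 + 3*r^2 - 24*r - 80) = (r - 5)*(r + 2)*(r^2 + 8*r + 16) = (r - 5)*(r + 2)*(r + 4)*(r + 4)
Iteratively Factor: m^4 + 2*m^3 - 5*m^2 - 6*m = (m)*(m^3 + 2*m^2 - 5*m - 6) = m*(m + 1)*(m^2 + m - 6) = m*(m + 1)*(m + 3)*(m - 2)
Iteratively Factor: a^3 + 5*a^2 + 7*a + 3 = (a + 3)*(a^2 + 2*a + 1) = (a + 1)*(a + 3)*(a + 1)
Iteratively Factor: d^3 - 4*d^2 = (d)*(d^2 - 4*d) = d^2*(d - 4)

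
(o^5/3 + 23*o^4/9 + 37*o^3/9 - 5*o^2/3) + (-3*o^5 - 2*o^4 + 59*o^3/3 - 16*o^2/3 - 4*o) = -8*o^5/3 + 5*o^4/9 + 214*o^3/9 - 7*o^2 - 4*o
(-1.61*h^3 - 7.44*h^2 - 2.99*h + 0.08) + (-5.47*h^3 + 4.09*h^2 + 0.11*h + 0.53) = -7.08*h^3 - 3.35*h^2 - 2.88*h + 0.61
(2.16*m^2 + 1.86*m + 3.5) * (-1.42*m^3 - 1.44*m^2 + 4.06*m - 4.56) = -3.0672*m^5 - 5.7516*m^4 + 1.1212*m^3 - 7.338*m^2 + 5.7284*m - 15.96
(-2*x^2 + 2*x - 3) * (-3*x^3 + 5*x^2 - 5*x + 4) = 6*x^5 - 16*x^4 + 29*x^3 - 33*x^2 + 23*x - 12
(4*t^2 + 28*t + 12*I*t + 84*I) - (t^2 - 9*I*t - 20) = 3*t^2 + 28*t + 21*I*t + 20 + 84*I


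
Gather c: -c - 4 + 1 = -c - 3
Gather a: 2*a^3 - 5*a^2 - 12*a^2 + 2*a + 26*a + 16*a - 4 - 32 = 2*a^3 - 17*a^2 + 44*a - 36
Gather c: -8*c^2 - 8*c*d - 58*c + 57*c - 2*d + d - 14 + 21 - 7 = -8*c^2 + c*(-8*d - 1) - d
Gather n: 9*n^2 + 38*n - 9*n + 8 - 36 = 9*n^2 + 29*n - 28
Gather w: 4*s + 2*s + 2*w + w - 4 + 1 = 6*s + 3*w - 3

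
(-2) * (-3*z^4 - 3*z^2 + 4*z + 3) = 6*z^4 + 6*z^2 - 8*z - 6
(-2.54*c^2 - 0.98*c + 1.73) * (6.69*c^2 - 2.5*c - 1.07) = -16.9926*c^4 - 0.206200000000001*c^3 + 16.7415*c^2 - 3.2764*c - 1.8511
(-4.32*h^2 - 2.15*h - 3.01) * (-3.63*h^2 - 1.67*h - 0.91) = 15.6816*h^4 + 15.0189*h^3 + 18.448*h^2 + 6.9832*h + 2.7391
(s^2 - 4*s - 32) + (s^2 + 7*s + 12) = 2*s^2 + 3*s - 20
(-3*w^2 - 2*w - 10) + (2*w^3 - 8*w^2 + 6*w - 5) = 2*w^3 - 11*w^2 + 4*w - 15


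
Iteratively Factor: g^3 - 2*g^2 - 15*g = (g + 3)*(g^2 - 5*g) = (g - 5)*(g + 3)*(g)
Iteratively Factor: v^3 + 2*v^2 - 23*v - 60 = (v + 4)*(v^2 - 2*v - 15) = (v + 3)*(v + 4)*(v - 5)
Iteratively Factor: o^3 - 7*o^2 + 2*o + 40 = (o - 4)*(o^2 - 3*o - 10) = (o - 5)*(o - 4)*(o + 2)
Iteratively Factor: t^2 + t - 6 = (t + 3)*(t - 2)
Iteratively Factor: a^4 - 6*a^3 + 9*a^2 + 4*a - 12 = (a - 3)*(a^3 - 3*a^2 + 4) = (a - 3)*(a - 2)*(a^2 - a - 2) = (a - 3)*(a - 2)*(a + 1)*(a - 2)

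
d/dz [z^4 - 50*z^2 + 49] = 4*z*(z^2 - 25)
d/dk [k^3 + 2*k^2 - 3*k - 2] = 3*k^2 + 4*k - 3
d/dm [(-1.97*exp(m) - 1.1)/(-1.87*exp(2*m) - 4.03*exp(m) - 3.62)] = (-3.6839*exp(2*m) - 4.114*exp(m) + 2.6984)*exp(m)/(3.4969*exp(4*m) + 15.0722*exp(3*m) + 29.7797*exp(2*m) + 29.1772*exp(m) + 13.1044)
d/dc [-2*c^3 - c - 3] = -6*c^2 - 1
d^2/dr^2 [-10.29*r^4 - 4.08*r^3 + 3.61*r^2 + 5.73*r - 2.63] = -123.48*r^2 - 24.48*r + 7.22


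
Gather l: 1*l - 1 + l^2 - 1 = l^2 + l - 2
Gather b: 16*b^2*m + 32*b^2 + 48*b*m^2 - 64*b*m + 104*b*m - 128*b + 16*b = b^2*(16*m + 32) + b*(48*m^2 + 40*m - 112)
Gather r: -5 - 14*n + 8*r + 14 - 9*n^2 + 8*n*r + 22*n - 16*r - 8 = -9*n^2 + 8*n + r*(8*n - 8) + 1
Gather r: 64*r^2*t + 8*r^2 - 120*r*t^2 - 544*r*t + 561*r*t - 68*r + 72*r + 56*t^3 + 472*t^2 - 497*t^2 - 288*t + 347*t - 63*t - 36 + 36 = r^2*(64*t + 8) + r*(-120*t^2 + 17*t + 4) + 56*t^3 - 25*t^2 - 4*t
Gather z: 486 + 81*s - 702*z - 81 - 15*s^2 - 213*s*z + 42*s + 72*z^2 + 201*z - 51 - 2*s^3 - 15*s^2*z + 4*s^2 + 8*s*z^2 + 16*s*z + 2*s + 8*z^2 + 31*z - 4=-2*s^3 - 11*s^2 + 125*s + z^2*(8*s + 80) + z*(-15*s^2 - 197*s - 470) + 350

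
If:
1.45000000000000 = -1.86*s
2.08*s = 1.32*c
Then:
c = -1.23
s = -0.78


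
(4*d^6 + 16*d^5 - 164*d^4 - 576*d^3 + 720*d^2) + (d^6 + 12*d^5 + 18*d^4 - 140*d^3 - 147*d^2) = 5*d^6 + 28*d^5 - 146*d^4 - 716*d^3 + 573*d^2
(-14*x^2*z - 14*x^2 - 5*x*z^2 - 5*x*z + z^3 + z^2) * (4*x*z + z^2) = -56*x^3*z^2 - 56*x^3*z - 34*x^2*z^3 - 34*x^2*z^2 - x*z^4 - x*z^3 + z^5 + z^4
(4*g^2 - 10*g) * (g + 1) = 4*g^3 - 6*g^2 - 10*g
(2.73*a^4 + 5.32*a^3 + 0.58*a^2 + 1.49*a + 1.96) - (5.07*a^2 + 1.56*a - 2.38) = 2.73*a^4 + 5.32*a^3 - 4.49*a^2 - 0.0700000000000001*a + 4.34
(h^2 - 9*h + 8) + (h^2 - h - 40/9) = 2*h^2 - 10*h + 32/9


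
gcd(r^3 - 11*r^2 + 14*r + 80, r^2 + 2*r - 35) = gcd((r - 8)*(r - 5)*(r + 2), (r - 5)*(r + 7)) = r - 5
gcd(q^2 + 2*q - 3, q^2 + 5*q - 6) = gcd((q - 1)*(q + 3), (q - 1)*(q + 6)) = q - 1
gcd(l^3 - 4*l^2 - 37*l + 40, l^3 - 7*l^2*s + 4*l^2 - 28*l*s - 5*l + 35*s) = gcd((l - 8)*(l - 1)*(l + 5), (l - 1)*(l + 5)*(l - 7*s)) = l^2 + 4*l - 5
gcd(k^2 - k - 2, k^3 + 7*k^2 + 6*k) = k + 1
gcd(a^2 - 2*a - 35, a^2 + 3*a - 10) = a + 5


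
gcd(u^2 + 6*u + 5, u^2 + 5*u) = u + 5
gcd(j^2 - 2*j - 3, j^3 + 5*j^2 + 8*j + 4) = j + 1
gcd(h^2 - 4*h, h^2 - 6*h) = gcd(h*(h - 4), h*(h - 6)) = h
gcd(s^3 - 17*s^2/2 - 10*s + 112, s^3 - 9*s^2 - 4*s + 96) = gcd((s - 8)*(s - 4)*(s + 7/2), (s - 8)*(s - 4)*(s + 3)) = s^2 - 12*s + 32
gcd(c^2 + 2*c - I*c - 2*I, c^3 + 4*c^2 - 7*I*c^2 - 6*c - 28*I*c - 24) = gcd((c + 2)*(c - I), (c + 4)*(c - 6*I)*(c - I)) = c - I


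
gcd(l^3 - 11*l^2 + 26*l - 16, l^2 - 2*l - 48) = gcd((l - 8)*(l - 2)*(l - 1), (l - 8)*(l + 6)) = l - 8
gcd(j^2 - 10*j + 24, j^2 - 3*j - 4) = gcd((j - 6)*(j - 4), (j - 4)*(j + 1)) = j - 4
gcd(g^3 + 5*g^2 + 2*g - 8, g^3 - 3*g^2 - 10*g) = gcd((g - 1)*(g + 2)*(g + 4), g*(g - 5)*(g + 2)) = g + 2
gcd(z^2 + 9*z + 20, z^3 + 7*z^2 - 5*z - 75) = z + 5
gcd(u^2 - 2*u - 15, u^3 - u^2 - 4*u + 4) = 1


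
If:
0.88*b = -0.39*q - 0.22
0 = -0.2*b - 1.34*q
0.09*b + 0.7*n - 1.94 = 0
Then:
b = -0.27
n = 2.81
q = 0.04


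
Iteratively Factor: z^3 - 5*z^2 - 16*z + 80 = (z - 5)*(z^2 - 16) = (z - 5)*(z + 4)*(z - 4)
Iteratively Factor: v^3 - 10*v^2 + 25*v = (v)*(v^2 - 10*v + 25) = v*(v - 5)*(v - 5)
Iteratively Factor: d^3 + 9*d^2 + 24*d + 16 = (d + 4)*(d^2 + 5*d + 4) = (d + 4)^2*(d + 1)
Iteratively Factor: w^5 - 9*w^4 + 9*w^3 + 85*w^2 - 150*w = (w)*(w^4 - 9*w^3 + 9*w^2 + 85*w - 150) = w*(w - 2)*(w^3 - 7*w^2 - 5*w + 75) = w*(w - 2)*(w + 3)*(w^2 - 10*w + 25) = w*(w - 5)*(w - 2)*(w + 3)*(w - 5)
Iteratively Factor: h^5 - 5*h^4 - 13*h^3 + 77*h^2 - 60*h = (h)*(h^4 - 5*h^3 - 13*h^2 + 77*h - 60) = h*(h - 1)*(h^3 - 4*h^2 - 17*h + 60) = h*(h - 3)*(h - 1)*(h^2 - h - 20) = h*(h - 3)*(h - 1)*(h + 4)*(h - 5)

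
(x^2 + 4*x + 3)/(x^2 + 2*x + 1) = (x + 3)/(x + 1)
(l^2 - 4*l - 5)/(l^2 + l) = (l - 5)/l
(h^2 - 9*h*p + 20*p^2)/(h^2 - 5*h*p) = (h - 4*p)/h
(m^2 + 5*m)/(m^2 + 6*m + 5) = m/(m + 1)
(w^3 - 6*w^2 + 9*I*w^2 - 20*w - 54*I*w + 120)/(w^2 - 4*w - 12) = (w^2 + 9*I*w - 20)/(w + 2)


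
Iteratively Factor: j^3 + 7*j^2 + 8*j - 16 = (j + 4)*(j^2 + 3*j - 4) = (j + 4)^2*(j - 1)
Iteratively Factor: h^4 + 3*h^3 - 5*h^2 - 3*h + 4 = (h + 4)*(h^3 - h^2 - h + 1) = (h - 1)*(h + 4)*(h^2 - 1) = (h - 1)^2*(h + 4)*(h + 1)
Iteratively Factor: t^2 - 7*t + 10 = (t - 2)*(t - 5)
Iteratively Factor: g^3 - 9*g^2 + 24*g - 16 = (g - 1)*(g^2 - 8*g + 16) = (g - 4)*(g - 1)*(g - 4)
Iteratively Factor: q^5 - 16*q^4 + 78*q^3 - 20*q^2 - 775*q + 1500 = (q - 5)*(q^4 - 11*q^3 + 23*q^2 + 95*q - 300) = (q - 5)*(q - 4)*(q^3 - 7*q^2 - 5*q + 75) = (q - 5)*(q - 4)*(q + 3)*(q^2 - 10*q + 25) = (q - 5)^2*(q - 4)*(q + 3)*(q - 5)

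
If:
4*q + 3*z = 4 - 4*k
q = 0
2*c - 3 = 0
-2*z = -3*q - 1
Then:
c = 3/2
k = 5/8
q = 0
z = 1/2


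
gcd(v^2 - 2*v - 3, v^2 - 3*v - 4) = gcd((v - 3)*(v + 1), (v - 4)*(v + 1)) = v + 1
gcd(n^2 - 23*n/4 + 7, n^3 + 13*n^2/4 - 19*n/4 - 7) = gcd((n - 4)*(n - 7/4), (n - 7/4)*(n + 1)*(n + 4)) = n - 7/4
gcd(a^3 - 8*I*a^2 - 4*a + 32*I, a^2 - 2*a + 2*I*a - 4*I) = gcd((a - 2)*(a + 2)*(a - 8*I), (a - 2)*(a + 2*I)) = a - 2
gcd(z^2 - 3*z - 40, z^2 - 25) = z + 5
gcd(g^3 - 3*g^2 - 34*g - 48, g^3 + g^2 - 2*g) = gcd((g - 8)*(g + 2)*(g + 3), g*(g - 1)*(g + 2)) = g + 2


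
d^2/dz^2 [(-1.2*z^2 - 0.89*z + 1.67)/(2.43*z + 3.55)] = 4.83153600000001/(14.348907*z^3 + 62.887185*z^2 + 91.872225*z + 44.738875)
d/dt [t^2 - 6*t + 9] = 2*t - 6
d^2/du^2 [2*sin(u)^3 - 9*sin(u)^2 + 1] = -3*sin(u)/2 + 9*sin(3*u)/2 - 18*cos(2*u)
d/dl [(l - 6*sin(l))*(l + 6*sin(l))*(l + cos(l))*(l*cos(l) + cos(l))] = -(l + 1)*(l - 6*sin(l))*(l + 6*sin(l))*(sin(l) - 1)*cos(l) + (l + 1)*(l - 6*sin(l))*(l + cos(l))*(6*cos(l) + 1)*cos(l) - (l + 1)*(l + 6*sin(l))*(l + cos(l))*(6*cos(l) - 1)*cos(l) - (l - 6*sin(l))*(l + 6*sin(l))*(l + cos(l))*(l*sin(l) - sqrt(2)*cos(l + pi/4))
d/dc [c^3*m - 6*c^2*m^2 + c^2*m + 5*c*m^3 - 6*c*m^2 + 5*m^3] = m*(3*c^2 - 12*c*m + 2*c + 5*m^2 - 6*m)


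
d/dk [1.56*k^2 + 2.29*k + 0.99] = 3.12*k + 2.29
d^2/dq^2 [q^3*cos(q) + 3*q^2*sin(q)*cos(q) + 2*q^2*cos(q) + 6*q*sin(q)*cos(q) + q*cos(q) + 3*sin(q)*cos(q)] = -q^3*cos(q) - 6*q^2*sin(q) - 6*q^2*sin(2*q) - 2*q^2*cos(q) - 8*q*sin(q) + 5*q*cos(q) + 12*sqrt(2)*q*cos(2*q + pi/4) - 2*sin(q) - 3*sin(2*q) + 4*cos(q) + 12*cos(2*q)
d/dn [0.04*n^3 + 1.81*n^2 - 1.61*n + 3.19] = 0.12*n^2 + 3.62*n - 1.61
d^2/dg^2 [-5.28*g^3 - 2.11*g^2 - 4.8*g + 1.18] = -31.68*g - 4.22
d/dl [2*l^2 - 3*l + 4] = 4*l - 3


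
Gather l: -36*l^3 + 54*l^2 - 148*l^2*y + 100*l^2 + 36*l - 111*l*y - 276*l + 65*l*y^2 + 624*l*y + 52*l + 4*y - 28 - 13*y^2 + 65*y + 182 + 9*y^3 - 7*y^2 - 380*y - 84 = -36*l^3 + l^2*(154 - 148*y) + l*(65*y^2 + 513*y - 188) + 9*y^3 - 20*y^2 - 311*y + 70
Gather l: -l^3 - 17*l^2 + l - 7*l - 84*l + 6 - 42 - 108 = -l^3 - 17*l^2 - 90*l - 144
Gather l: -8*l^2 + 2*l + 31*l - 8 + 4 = -8*l^2 + 33*l - 4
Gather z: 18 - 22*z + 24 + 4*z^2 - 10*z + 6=4*z^2 - 32*z + 48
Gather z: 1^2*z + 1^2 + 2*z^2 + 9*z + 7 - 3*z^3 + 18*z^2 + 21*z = -3*z^3 + 20*z^2 + 31*z + 8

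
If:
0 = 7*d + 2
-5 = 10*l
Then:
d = -2/7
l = -1/2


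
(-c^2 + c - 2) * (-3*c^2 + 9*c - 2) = 3*c^4 - 12*c^3 + 17*c^2 - 20*c + 4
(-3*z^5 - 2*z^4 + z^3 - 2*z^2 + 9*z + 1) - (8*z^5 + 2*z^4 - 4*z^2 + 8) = -11*z^5 - 4*z^4 + z^3 + 2*z^2 + 9*z - 7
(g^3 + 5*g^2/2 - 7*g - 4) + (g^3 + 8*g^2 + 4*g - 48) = 2*g^3 + 21*g^2/2 - 3*g - 52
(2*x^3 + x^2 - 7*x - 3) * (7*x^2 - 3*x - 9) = 14*x^5 + x^4 - 70*x^3 - 9*x^2 + 72*x + 27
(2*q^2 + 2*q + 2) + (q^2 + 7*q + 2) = 3*q^2 + 9*q + 4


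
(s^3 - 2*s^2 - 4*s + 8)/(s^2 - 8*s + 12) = (s^2 - 4)/(s - 6)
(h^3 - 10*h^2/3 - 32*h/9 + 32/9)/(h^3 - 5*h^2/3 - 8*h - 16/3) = (h - 2/3)/(h + 1)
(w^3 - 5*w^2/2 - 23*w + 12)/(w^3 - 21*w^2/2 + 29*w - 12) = (w + 4)/(w - 4)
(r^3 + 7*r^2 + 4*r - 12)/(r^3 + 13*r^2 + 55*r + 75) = (r^3 + 7*r^2 + 4*r - 12)/(r^3 + 13*r^2 + 55*r + 75)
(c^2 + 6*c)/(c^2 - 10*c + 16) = c*(c + 6)/(c^2 - 10*c + 16)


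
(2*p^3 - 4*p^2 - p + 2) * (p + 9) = 2*p^4 + 14*p^3 - 37*p^2 - 7*p + 18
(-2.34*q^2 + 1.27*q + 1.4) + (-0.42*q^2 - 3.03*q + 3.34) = -2.76*q^2 - 1.76*q + 4.74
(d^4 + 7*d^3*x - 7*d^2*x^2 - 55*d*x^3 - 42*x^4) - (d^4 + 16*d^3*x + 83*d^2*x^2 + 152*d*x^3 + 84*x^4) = -9*d^3*x - 90*d^2*x^2 - 207*d*x^3 - 126*x^4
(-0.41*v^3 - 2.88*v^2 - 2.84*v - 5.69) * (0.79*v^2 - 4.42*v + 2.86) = -0.3239*v^5 - 0.463*v^4 + 9.3134*v^3 - 0.1791*v^2 + 17.0274*v - 16.2734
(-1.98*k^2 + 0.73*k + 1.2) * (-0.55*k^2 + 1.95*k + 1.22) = 1.089*k^4 - 4.2625*k^3 - 1.6521*k^2 + 3.2306*k + 1.464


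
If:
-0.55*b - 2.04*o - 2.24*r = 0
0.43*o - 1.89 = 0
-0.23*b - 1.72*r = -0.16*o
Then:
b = -39.46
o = 4.40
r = 5.68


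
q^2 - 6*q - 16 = (q - 8)*(q + 2)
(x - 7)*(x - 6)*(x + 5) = x^3 - 8*x^2 - 23*x + 210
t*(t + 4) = t^2 + 4*t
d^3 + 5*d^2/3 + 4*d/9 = d*(d + 1/3)*(d + 4/3)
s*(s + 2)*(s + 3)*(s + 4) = s^4 + 9*s^3 + 26*s^2 + 24*s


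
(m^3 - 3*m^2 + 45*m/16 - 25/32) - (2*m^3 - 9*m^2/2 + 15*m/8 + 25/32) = -m^3 + 3*m^2/2 + 15*m/16 - 25/16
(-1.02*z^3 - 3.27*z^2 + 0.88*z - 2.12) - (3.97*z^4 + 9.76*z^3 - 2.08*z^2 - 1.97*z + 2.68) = -3.97*z^4 - 10.78*z^3 - 1.19*z^2 + 2.85*z - 4.8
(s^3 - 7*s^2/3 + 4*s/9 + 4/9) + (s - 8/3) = s^3 - 7*s^2/3 + 13*s/9 - 20/9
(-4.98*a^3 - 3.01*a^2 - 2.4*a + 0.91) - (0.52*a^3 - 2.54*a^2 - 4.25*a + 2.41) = -5.5*a^3 - 0.47*a^2 + 1.85*a - 1.5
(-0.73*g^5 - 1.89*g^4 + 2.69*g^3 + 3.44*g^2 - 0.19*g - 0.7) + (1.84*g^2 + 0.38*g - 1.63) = -0.73*g^5 - 1.89*g^4 + 2.69*g^3 + 5.28*g^2 + 0.19*g - 2.33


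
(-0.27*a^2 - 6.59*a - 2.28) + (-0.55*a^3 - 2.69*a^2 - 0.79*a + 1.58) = -0.55*a^3 - 2.96*a^2 - 7.38*a - 0.7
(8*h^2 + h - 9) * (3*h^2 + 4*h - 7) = 24*h^4 + 35*h^3 - 79*h^2 - 43*h + 63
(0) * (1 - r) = 0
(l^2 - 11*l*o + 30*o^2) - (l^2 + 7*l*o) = -18*l*o + 30*o^2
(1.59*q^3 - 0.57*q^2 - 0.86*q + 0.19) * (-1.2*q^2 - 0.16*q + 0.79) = -1.908*q^5 + 0.4296*q^4 + 2.3793*q^3 - 0.5407*q^2 - 0.7098*q + 0.1501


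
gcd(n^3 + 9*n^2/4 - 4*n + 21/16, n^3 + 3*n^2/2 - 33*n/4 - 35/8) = n + 7/2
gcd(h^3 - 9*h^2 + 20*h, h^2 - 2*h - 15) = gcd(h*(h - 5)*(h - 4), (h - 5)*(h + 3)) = h - 5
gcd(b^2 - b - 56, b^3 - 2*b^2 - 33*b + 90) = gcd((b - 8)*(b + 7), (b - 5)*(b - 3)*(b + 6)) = 1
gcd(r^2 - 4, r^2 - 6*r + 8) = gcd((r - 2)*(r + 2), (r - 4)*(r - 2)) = r - 2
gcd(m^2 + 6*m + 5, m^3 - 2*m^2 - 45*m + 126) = 1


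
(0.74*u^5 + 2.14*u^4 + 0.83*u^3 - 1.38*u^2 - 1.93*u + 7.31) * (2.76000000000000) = 2.0424*u^5 + 5.9064*u^4 + 2.2908*u^3 - 3.8088*u^2 - 5.3268*u + 20.1756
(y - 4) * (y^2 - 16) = y^3 - 4*y^2 - 16*y + 64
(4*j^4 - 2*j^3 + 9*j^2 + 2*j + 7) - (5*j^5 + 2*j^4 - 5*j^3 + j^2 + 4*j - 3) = -5*j^5 + 2*j^4 + 3*j^3 + 8*j^2 - 2*j + 10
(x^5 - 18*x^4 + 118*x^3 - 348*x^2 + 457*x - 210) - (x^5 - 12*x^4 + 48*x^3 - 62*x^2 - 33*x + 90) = -6*x^4 + 70*x^3 - 286*x^2 + 490*x - 300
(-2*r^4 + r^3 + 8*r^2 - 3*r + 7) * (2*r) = -4*r^5 + 2*r^4 + 16*r^3 - 6*r^2 + 14*r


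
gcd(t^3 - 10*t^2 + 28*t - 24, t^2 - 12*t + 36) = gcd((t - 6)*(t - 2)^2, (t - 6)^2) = t - 6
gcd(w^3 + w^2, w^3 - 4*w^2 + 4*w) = w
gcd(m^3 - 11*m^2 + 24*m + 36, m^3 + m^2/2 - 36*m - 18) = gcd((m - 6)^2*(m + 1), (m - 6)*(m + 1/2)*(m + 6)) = m - 6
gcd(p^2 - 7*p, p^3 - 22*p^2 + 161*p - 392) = p - 7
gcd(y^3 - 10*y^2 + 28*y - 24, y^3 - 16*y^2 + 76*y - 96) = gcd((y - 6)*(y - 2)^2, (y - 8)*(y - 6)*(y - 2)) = y^2 - 8*y + 12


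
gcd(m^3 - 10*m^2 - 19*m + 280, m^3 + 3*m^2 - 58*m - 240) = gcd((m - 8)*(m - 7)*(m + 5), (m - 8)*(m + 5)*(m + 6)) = m^2 - 3*m - 40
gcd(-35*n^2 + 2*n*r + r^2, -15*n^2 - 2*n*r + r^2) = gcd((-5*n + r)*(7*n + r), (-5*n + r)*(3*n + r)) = -5*n + r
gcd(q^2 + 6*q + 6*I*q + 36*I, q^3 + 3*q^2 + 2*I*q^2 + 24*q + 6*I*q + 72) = q + 6*I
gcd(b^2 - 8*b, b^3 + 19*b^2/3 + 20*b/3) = b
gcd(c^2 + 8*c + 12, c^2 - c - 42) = c + 6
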